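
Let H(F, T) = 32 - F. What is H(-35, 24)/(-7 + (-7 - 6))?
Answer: -67/20 ≈ -3.3500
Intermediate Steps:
H(-35, 24)/(-7 + (-7 - 6)) = (32 - 1*(-35))/(-7 + (-7 - 6)) = (32 + 35)/(-7 - 13) = 67/(-20) = -1/20*67 = -67/20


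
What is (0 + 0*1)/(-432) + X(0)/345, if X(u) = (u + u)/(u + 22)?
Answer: 0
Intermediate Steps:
X(u) = 2*u/(22 + u) (X(u) = (2*u)/(22 + u) = 2*u/(22 + u))
(0 + 0*1)/(-432) + X(0)/345 = (0 + 0*1)/(-432) + (2*0/(22 + 0))/345 = (0 + 0)*(-1/432) + (2*0/22)*(1/345) = 0*(-1/432) + (2*0*(1/22))*(1/345) = 0 + 0*(1/345) = 0 + 0 = 0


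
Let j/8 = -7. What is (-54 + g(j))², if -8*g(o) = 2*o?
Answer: 1600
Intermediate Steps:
j = -56 (j = 8*(-7) = -56)
g(o) = -o/4
(-54 + g(j))² = (-54 - ¼*(-56))² = (-54 + 14)² = (-40)² = 1600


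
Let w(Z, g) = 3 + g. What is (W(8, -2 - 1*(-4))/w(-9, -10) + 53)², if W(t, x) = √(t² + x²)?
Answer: 137709/49 - 212*√17/7 ≈ 2685.5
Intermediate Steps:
(W(8, -2 - 1*(-4))/w(-9, -10) + 53)² = (√(8² + (-2 - 1*(-4))²)/(3 - 10) + 53)² = (√(64 + (-2 + 4)²)/(-7) + 53)² = (√(64 + 2²)*(-⅐) + 53)² = (√(64 + 4)*(-⅐) + 53)² = (√68*(-⅐) + 53)² = ((2*√17)*(-⅐) + 53)² = (-2*√17/7 + 53)² = (53 - 2*√17/7)²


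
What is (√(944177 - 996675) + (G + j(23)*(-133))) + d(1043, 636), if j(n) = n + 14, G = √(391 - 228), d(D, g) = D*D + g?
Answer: 1083564 + √163 + I*√52498 ≈ 1.0836e+6 + 229.12*I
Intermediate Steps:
d(D, g) = g + D² (d(D, g) = D² + g = g + D²)
G = √163 ≈ 12.767
j(n) = 14 + n
(√(944177 - 996675) + (G + j(23)*(-133))) + d(1043, 636) = (√(944177 - 996675) + (√163 + (14 + 23)*(-133))) + (636 + 1043²) = (√(-52498) + (√163 + 37*(-133))) + (636 + 1087849) = (I*√52498 + (√163 - 4921)) + 1088485 = (I*√52498 + (-4921 + √163)) + 1088485 = (-4921 + √163 + I*√52498) + 1088485 = 1083564 + √163 + I*√52498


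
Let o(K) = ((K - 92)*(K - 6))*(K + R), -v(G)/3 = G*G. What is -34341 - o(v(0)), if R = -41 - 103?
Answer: 45147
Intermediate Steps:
R = -144
v(G) = -3*G² (v(G) = -3*G*G = -3*G²)
o(K) = (-144 + K)*(-92 + K)*(-6 + K) (o(K) = ((K - 92)*(K - 6))*(K - 144) = ((-92 + K)*(-6 + K))*(-144 + K) = (-144 + K)*(-92 + K)*(-6 + K))
-34341 - o(v(0)) = -34341 - (-79488 + (-3*0²)³ - 242*(-3*0²)² + 14664*(-3*0²)) = -34341 - (-79488 + (-3*0)³ - 242*(-3*0)² + 14664*(-3*0)) = -34341 - (-79488 + 0³ - 242*0² + 14664*0) = -34341 - (-79488 + 0 - 242*0 + 0) = -34341 - (-79488 + 0 + 0 + 0) = -34341 - 1*(-79488) = -34341 + 79488 = 45147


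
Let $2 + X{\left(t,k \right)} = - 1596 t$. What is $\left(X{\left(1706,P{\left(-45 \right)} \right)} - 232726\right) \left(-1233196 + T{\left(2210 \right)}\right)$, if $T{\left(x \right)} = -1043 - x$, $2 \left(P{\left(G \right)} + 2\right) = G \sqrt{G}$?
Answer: $3654329965296$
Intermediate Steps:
$P{\left(G \right)} = -2 + \frac{G^{\frac{3}{2}}}{2}$ ($P{\left(G \right)} = -2 + \frac{G \sqrt{G}}{2} = -2 + \frac{G^{\frac{3}{2}}}{2}$)
$X{\left(t,k \right)} = -2 - 1596 t$
$\left(X{\left(1706,P{\left(-45 \right)} \right)} - 232726\right) \left(-1233196 + T{\left(2210 \right)}\right) = \left(\left(-2 - 2722776\right) - 232726\right) \left(-1233196 - 3253\right) = \left(-2722778 - 232726\right) \left(-1233196 - 3253\right) = \left(-2955504\right) \left(-1236449\right) = 3654329965296$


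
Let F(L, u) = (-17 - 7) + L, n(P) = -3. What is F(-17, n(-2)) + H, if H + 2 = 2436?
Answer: 2393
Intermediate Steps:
H = 2434 (H = -2 + 2436 = 2434)
F(L, u) = -24 + L
F(-17, n(-2)) + H = (-24 - 17) + 2434 = -41 + 2434 = 2393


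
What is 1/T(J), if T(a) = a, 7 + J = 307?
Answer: 1/300 ≈ 0.0033333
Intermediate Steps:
J = 300 (J = -7 + 307 = 300)
1/T(J) = 1/300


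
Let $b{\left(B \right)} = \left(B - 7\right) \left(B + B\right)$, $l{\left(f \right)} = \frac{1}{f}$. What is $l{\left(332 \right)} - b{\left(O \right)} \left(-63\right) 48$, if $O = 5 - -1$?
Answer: $- \frac{12047615}{332} \approx -36288.0$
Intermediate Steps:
$O = 6$ ($O = 5 + 1 = 6$)
$b{\left(B \right)} = 2 B \left(-7 + B\right)$ ($b{\left(B \right)} = \left(-7 + B\right) 2 B = 2 B \left(-7 + B\right)$)
$l{\left(332 \right)} - b{\left(O \right)} \left(-63\right) 48 = \frac{1}{332} - 2 \cdot 6 \left(-7 + 6\right) \left(-63\right) 48 = \frac{1}{332} - 2 \cdot 6 \left(-1\right) \left(-63\right) 48 = \frac{1}{332} - \left(-12\right) \left(-63\right) 48 = \frac{1}{332} - 756 \cdot 48 = \frac{1}{332} - 36288 = - \frac{12047615}{332}$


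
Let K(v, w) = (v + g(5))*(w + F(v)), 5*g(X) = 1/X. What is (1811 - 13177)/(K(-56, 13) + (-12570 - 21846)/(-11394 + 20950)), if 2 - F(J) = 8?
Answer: 678834350/23610577 ≈ 28.751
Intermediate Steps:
g(X) = 1/(5*X) (g(X) = (1/X)/5 = 1/(5*X))
F(J) = -6 (F(J) = 2 - 1*8 = 2 - 8 = -6)
K(v, w) = (-6 + w)*(1/25 + v) (K(v, w) = (v + (1/5)/5)*(w - 6) = (v + (1/5)*(1/5))*(-6 + w) = (v + 1/25)*(-6 + w) = (1/25 + v)*(-6 + w) = (-6 + w)*(1/25 + v))
(1811 - 13177)/(K(-56, 13) + (-12570 - 21846)/(-11394 + 20950)) = (1811 - 13177)/((-6/25 - 6*(-56) + (1/25)*13 - 56*13) + (-12570 - 21846)/(-11394 + 20950)) = -11366/((-6/25 + 336 + 13/25 - 728) - 34416/9556) = -11366/(-9793/25 - 34416*1/9556) = -11366/(-9793/25 - 8604/2389) = -11366/(-23610577/59725) = -11366*(-59725/23610577) = 678834350/23610577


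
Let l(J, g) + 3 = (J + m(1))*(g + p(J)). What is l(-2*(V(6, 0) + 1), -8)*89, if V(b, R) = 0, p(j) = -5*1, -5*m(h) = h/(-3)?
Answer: 29548/15 ≈ 1969.9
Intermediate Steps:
m(h) = h/15 (m(h) = -h/(5*(-3)) = -h*(-1)/(5*3) = -(-1)*h/15 = h/15)
p(j) = -5
l(J, g) = -3 + (-5 + g)*(1/15 + J) (l(J, g) = -3 + (J + (1/15)*1)*(g - 5) = -3 + (J + 1/15)*(-5 + g) = -3 + (1/15 + J)*(-5 + g) = -3 + (-5 + g)*(1/15 + J))
l(-2*(V(6, 0) + 1), -8)*89 = (-10/3 - (-10)*(0 + 1) + (1/15)*(-8) - 2*(0 + 1)*(-8))*89 = (-10/3 - (-10) - 8/15 - 2*1*(-8))*89 = (-10/3 - 5*(-2) - 8/15 - 2*(-8))*89 = (-10/3 + 10 - 8/15 + 16)*89 = (332/15)*89 = 29548/15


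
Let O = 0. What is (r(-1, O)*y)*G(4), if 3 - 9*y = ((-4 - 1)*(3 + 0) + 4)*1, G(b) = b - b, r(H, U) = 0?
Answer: 0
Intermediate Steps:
G(b) = 0
y = 14/9 (y = ⅓ - ((-4 - 1)*(3 + 0) + 4)/9 = ⅓ - (-5*3 + 4)/9 = ⅓ - (-15 + 4)/9 = ⅓ - (-11)/9 = ⅓ - ⅑*(-11) = ⅓ + 11/9 = 14/9 ≈ 1.5556)
(r(-1, O)*y)*G(4) = (0*(14/9))*0 = 0*0 = 0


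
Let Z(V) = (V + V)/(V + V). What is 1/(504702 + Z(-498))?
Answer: 1/504703 ≈ 1.9814e-6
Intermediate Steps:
Z(V) = 1 (Z(V) = (2*V)/((2*V)) = (2*V)*(1/(2*V)) = 1)
1/(504702 + Z(-498)) = 1/(504702 + 1) = 1/504703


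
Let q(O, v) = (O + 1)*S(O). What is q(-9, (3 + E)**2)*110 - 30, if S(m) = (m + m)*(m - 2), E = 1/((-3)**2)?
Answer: -174270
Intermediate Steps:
E = 1/9 ≈ 0.11111
S(m) = 2*m*(-2 + m) (S(m) = (2*m)*(-2 + m) = 2*m*(-2 + m))
q(O, v) = 2*O*(1 + O)*(-2 + O) (q(O, v) = (O + 1)*(2*O*(-2 + O)) = (1 + O)*(2*O*(-2 + O)) = 2*O*(1 + O)*(-2 + O))
q(-9, (3 + E)**2)*110 - 30 = (2*(-9)*(1 - 9)*(-2 - 9))*110 - 30 = (2*(-9)*(-8)*(-11))*110 - 30 = -1584*110 - 30 = -174240 - 30 = -174270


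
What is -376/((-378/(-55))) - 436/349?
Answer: -3691064/65961 ≈ -55.958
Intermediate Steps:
-376/((-378/(-55))) - 436/349 = -376/((-378*(-1/55))) - 436*1/349 = -376/378/55 - 436/349 = -376*55/378 - 436/349 = -10340/189 - 436/349 = -3691064/65961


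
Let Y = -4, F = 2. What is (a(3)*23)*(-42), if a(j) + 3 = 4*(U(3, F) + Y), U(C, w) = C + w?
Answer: -966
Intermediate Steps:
a(j) = 1 (a(j) = -3 + 4*((3 + 2) - 4) = -3 + 4*(5 - 4) = -3 + 4*1 = -3 + 4 = 1)
(a(3)*23)*(-42) = (1*23)*(-42) = 23*(-42) = -966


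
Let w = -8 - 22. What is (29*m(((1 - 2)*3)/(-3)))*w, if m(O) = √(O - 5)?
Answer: -1740*I ≈ -1740.0*I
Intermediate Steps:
w = -30
m(O) = √(-5 + O)
(29*m(((1 - 2)*3)/(-3)))*w = (29*√(-5 + ((1 - 2)*3)/(-3)))*(-30) = (29*√(-5 - 1*3*(-⅓)))*(-30) = (29*√(-5 - 3*(-⅓)))*(-30) = (29*√(-5 + 1))*(-30) = (29*√(-4))*(-30) = (29*(2*I))*(-30) = (58*I)*(-30) = -1740*I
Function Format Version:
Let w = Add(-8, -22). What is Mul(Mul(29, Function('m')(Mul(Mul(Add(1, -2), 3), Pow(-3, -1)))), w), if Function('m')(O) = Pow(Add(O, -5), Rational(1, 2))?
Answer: Mul(-1740, I) ≈ Mul(-1740.0, I)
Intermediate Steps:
w = -30
Function('m')(O) = Pow(Add(-5, O), Rational(1, 2))
Mul(Mul(29, Function('m')(Mul(Mul(Add(1, -2), 3), Pow(-3, -1)))), w) = Mul(Mul(29, Pow(Add(-5, Mul(Mul(Add(1, -2), 3), Pow(-3, -1))), Rational(1, 2))), -30) = Mul(Mul(29, Pow(Add(-5, Mul(Mul(-1, 3), Rational(-1, 3))), Rational(1, 2))), -30) = Mul(Mul(29, Pow(Add(-5, Mul(-3, Rational(-1, 3))), Rational(1, 2))), -30) = Mul(Mul(29, Pow(Add(-5, 1), Rational(1, 2))), -30) = Mul(Mul(29, Pow(-4, Rational(1, 2))), -30) = Mul(Mul(29, Mul(2, I)), -30) = Mul(Mul(58, I), -30) = Mul(-1740, I)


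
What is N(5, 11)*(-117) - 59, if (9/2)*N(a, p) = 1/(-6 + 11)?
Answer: -321/5 ≈ -64.200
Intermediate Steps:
N(a, p) = 2/45 (N(a, p) = 2/(9*(-6 + 11)) = (2/9)/5 = (2/9)*(1/5) = 2/45)
N(5, 11)*(-117) - 59 = (2/45)*(-117) - 59 = -26/5 - 59 = -321/5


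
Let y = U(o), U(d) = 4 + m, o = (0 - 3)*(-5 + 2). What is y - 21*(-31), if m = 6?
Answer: 661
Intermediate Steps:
o = 9 (o = -3*(-3) = 9)
U(d) = 10 (U(d) = 4 + 6 = 10)
y = 10
y - 21*(-31) = 10 - 21*(-31) = 10 + 651 = 661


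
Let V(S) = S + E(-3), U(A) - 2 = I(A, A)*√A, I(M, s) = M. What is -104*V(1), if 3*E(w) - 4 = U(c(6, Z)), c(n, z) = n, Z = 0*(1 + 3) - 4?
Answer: -312 - 208*√6 ≈ -821.49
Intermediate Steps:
Z = -4 (Z = 0*4 - 4 = 0 - 4 = -4)
U(A) = 2 + A^(3/2) (U(A) = 2 + A*√A = 2 + A^(3/2))
E(w) = 2 + 2*√6 (E(w) = 4/3 + (2 + 6^(3/2))/3 = 4/3 + (2 + 6*√6)/3 = 4/3 + (⅔ + 2*√6) = 2 + 2*√6)
V(S) = 2 + S + 2*√6 (V(S) = S + (2 + 2*√6) = 2 + S + 2*√6)
-104*V(1) = -104*(2 + 1 + 2*√6) = -104*(3 + 2*√6) = -312 - 208*√6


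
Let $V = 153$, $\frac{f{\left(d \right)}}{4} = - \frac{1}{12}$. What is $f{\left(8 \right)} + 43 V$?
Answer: $\frac{19736}{3} \approx 6578.7$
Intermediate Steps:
$f{\left(d \right)} = - \frac{1}{3}$ ($f{\left(d \right)} = 4 \left(- \frac{1}{12}\right) = - \frac{1}{3}$)
$f{\left(8 \right)} + 43 V = - \frac{1}{3} + 43 \cdot 153 = - \frac{1}{3} + 6579 = \frac{19736}{3}$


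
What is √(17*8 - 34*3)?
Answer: √34 ≈ 5.8309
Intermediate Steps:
√(17*8 - 34*3) = √(136 - 102) = √34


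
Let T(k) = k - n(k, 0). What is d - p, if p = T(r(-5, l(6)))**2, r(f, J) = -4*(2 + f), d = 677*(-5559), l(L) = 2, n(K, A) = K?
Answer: -3763443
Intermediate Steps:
d = -3763443
r(f, J) = -8 - 4*f
T(k) = 0 (T(k) = k - k = 0)
p = 0 (p = 0**2 = 0)
d - p = -3763443 - 1*0 = -3763443 + 0 = -3763443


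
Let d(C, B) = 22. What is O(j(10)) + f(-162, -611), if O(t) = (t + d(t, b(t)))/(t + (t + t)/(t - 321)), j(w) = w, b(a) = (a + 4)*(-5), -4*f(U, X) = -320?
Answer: 128576/1545 ≈ 83.221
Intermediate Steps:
f(U, X) = 80 (f(U, X) = -1/4*(-320) = 80)
b(a) = -20 - 5*a (b(a) = (4 + a)*(-5) = -20 - 5*a)
O(t) = (22 + t)/(t + 2*t/(-321 + t)) (O(t) = (t + 22)/(t + (t + t)/(t - 321)) = (22 + t)/(t + (2*t)/(-321 + t)) = (22 + t)/(t + 2*t/(-321 + t)))
O(j(10)) + f(-162, -611) = (-7062 + 10**2 - 299*10)/(10*(-319 + 10)) + 80 = (1/10)*(-7062 + 100 - 2990)/(-309) + 80 = (1/10)*(-1/309)*(-9952) + 80 = 4976/1545 + 80 = 128576/1545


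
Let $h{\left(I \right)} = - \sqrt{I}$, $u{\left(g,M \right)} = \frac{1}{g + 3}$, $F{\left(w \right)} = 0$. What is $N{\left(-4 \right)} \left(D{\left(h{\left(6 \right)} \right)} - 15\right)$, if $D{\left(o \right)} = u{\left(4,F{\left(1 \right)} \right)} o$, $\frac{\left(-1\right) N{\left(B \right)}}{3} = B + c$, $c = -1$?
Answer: $-225 - \frac{15 \sqrt{6}}{7} \approx -230.25$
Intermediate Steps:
$u{\left(g,M \right)} = \frac{1}{3 + g}$
$N{\left(B \right)} = 3 - 3 B$ ($N{\left(B \right)} = - 3 \left(B - 1\right) = - 3 \left(-1 + B\right) = 3 - 3 B$)
$D{\left(o \right)} = \frac{o}{7}$ ($D{\left(o \right)} = \frac{o}{3 + 4} = \frac{o}{7}$)
$N{\left(-4 \right)} \left(D{\left(h{\left(6 \right)} \right)} - 15\right) = \left(3 - -12\right) \left(\frac{\left(-1\right) \sqrt{6}}{7} - 15\right) = \left(3 + 12\right) \left(- \frac{\sqrt{6}}{7} - 15\right) = 15 \left(-15 - \frac{\sqrt{6}}{7}\right) = -225 - \frac{15 \sqrt{6}}{7}$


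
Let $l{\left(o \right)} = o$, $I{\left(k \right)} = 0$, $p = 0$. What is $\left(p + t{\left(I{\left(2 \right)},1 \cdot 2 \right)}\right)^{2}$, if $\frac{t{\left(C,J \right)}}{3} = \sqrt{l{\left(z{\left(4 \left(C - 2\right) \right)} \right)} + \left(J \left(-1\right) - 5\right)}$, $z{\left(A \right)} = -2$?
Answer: $-81$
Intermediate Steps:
$t{\left(C,J \right)} = 3 \sqrt{-7 - J}$ ($t{\left(C,J \right)} = 3 \sqrt{-2 + \left(J \left(-1\right) - 5\right)} = 3 \sqrt{-2 - \left(5 + J\right)} = 3 \sqrt{-7 - J}$)
$\left(p + t{\left(I{\left(2 \right)},1 \cdot 2 \right)}\right)^{2} = \left(0 + 3 \sqrt{-7 - 1 \cdot 2}\right)^{2} = \left(0 + 3 \sqrt{-7 - 2}\right)^{2} = \left(0 + 3 \sqrt{-9}\right)^{2} = \left(0 + 3 \cdot 3 i\right)^{2} = \left(0 + 9 i\right)^{2} = \left(9 i\right)^{2} = -81$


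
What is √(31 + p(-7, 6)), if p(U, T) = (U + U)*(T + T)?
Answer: I*√137 ≈ 11.705*I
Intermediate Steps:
p(U, T) = 4*T*U (p(U, T) = (2*U)*(2*T) = 4*T*U)
√(31 + p(-7, 6)) = √(31 + 4*6*(-7)) = √(31 - 168) = √(-137) = I*√137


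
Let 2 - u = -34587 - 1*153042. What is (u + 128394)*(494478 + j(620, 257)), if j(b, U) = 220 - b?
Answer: 156140999950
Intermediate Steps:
u = 187631 (u = 2 - (-34587 - 1*153042) = 2 - (-34587 - 153042) = 2 - 1*(-187629) = 2 + 187629 = 187631)
(u + 128394)*(494478 + j(620, 257)) = (187631 + 128394)*(494478 + (220 - 1*620)) = 316025*(494478 + (220 - 620)) = 316025*(494478 - 400) = 316025*494078 = 156140999950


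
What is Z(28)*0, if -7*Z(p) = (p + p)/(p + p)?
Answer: 0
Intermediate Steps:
Z(p) = -1/7 (Z(p) = -(p + p)/(7*(p + p)) = -2*p/(7*(2*p)) = -2*p*1/(2*p)/7 = -1/7*1 = -1/7)
Z(28)*0 = -1/7*0 = 0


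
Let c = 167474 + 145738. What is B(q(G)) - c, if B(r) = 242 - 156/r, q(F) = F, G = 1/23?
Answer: -316558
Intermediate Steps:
G = 1/23 ≈ 0.043478
c = 313212
B(q(G)) - c = (242 - 156/1/23) - 1*313212 = (242 - 156*23) - 313212 = (242 - 3588) - 313212 = -3346 - 313212 = -316558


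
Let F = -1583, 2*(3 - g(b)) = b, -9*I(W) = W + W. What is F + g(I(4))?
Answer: -14216/9 ≈ -1579.6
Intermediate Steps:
I(W) = -2*W/9 (I(W) = -(W + W)/9 = -2*W/9)
g(b) = 3 - b/2
F + g(I(4)) = -1583 + (3 - (-1)*4/9) = -1583 + (3 - 1/2*(-8/9)) = -1583 + (3 + 4/9) = -1583 + 31/9 = -14216/9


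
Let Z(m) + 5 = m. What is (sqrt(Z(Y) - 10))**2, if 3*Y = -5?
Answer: -50/3 ≈ -16.667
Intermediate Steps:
Y = -5/3 (Y = (1/3)*(-5) = -5/3 ≈ -1.6667)
Z(m) = -5 + m
(sqrt(Z(Y) - 10))**2 = (sqrt((-5 - 5/3) - 10))**2 = (sqrt(-20/3 - 10))**2 = (sqrt(-50/3))**2 = (5*I*sqrt(6)/3)**2 = -50/3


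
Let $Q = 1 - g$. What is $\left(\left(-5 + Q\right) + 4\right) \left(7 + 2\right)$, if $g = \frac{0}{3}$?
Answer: $0$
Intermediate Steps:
$g = 0$ ($g = 0 \cdot \frac{1}{3} = 0$)
$Q = 1$ ($Q = 1 - 0 = 1 + 0 = 1$)
$\left(\left(-5 + Q\right) + 4\right) \left(7 + 2\right) = \left(\left(-5 + 1\right) + 4\right) \left(7 + 2\right) = \left(-4 + 4\right) 9 = 0 \cdot 9 = 0$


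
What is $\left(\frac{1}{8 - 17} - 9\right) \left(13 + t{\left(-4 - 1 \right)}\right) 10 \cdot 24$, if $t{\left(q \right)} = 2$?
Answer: $-32800$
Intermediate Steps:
$\left(\frac{1}{8 - 17} - 9\right) \left(13 + t{\left(-4 - 1 \right)}\right) 10 \cdot 24 = \left(\frac{1}{8 - 17} - 9\right) \left(13 + 2\right) 10 \cdot 24 = \left(\frac{1}{-9} - 9\right) 15 \cdot 10 \cdot 24 = \left(- \frac{1}{9} - 9\right) 15 \cdot 10 \cdot 24 = \left(- \frac{82}{9}\right) 15 \cdot 10 \cdot 24 = \left(- \frac{410}{3}\right) 10 \cdot 24 = \left(- \frac{4100}{3}\right) 24 = -32800$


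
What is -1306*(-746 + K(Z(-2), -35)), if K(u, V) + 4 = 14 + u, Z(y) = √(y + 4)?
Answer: 961216 - 1306*√2 ≈ 9.5937e+5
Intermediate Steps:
Z(y) = √(4 + y)
K(u, V) = 10 + u (K(u, V) = -4 + (14 + u) = 10 + u)
-1306*(-746 + K(Z(-2), -35)) = -1306*(-746 + (10 + √(4 - 2))) = -1306*(-746 + (10 + √2)) = -1306*(-736 + √2) = 961216 - 1306*√2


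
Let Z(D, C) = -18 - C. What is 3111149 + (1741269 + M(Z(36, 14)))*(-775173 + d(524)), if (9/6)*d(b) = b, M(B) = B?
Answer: -4047445577180/3 ≈ -1.3491e+12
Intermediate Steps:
d(b) = 2*b/3
3111149 + (1741269 + M(Z(36, 14)))*(-775173 + d(524)) = 3111149 + (1741269 + (-18 - 1*14))*(-775173 + (⅔)*524) = 3111149 + (1741269 + (-18 - 14))*(-775173 + 1048/3) = 3111149 + (1741269 - 32)*(-2324471/3) = 3111149 + 1741237*(-2324471/3) = 3111149 - 4047454910627/3 = -4047445577180/3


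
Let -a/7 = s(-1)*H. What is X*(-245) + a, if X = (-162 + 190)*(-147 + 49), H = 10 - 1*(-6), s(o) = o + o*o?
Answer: 672280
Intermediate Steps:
s(o) = o + o**2
H = 16 (H = 10 + 6 = 16)
a = 0 (a = -7*(-(1 - 1))*16 = -7*(-1*0)*16 = -0*16 = -7*0 = 0)
X = -2744 (X = 28*(-98) = -2744)
X*(-245) + a = -2744*(-245) + 0 = 672280 + 0 = 672280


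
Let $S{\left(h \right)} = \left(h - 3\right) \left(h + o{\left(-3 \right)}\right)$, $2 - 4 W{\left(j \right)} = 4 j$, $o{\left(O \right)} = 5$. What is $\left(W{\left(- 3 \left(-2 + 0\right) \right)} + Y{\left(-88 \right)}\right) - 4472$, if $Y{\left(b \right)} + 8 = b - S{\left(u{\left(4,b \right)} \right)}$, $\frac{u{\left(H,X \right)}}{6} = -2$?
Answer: $- \frac{9357}{2} \approx -4678.5$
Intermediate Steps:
$u{\left(H,X \right)} = -12$ ($u{\left(H,X \right)} = 6 \left(-2\right) = -12$)
$W{\left(j \right)} = \frac{1}{2} - j$ ($W{\left(j \right)} = \frac{1}{2} - \frac{4 j}{4} = \frac{1}{2} - j$)
$S{\left(h \right)} = \left(-3 + h\right) \left(5 + h\right)$ ($S{\left(h \right)} = \left(h - 3\right) \left(h + 5\right) = \left(-3 + h\right) \left(5 + h\right)$)
$Y{\left(b \right)} = -113 + b$ ($Y{\left(b \right)} = -8 - \left(129 - 24 - b\right) = -8 + \left(b - \left(-15 + 144 - 24\right)\right) = -8 + \left(b - 105\right) = -8 + \left(-105 + b\right) = -113 + b$)
$\left(W{\left(- 3 \left(-2 + 0\right) \right)} + Y{\left(-88 \right)}\right) - 4472 = \left(\left(\frac{1}{2} - - 3 \left(-2 + 0\right)\right) - 201\right) - 4472 = \left(\left(\frac{1}{2} - \left(-3\right) \left(-2\right)\right) - 201\right) - 4472 = \left(\left(\frac{1}{2} - 6\right) - 201\right) - 4472 = \left(- \frac{11}{2} - 201\right) - 4472 = - \frac{413}{2} - 4472 = - \frac{9357}{2}$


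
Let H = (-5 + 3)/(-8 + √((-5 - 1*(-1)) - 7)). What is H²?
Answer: 212/5625 + 64*I*√11/5625 ≈ 0.037689 + 0.037736*I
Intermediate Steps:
H = -2/(-8 + I*√11) (H = -2/(-8 + √((-5 + 1) - 7)) = -2/(-8 + √(-4 - 7)) = -2/(-8 + √(-11)) = -2/(-8 + I*√11) ≈ 0.21333 + 0.088443*I)
H² = (16/75 + 2*I*√11/75)²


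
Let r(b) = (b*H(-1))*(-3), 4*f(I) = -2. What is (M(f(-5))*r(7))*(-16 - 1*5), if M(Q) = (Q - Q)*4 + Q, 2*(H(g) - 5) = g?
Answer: -3969/4 ≈ -992.25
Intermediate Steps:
f(I) = -1/2 (f(I) = (1/4)*(-2) = -1/2)
H(g) = 5 + g/2
M(Q) = Q (M(Q) = 0*4 + Q = 0 + Q = Q)
r(b) = -27*b/2 (r(b) = (b*(5 + (1/2)*(-1)))*(-3) = (b*(5 - 1/2))*(-3) = (b*(9/2))*(-3) = (9*b/2)*(-3) = -27*b/2)
(M(f(-5))*r(7))*(-16 - 1*5) = (-(-27)*7/4)*(-16 - 1*5) = (-1/2*(-189/2))*(-16 - 5) = (189/4)*(-21) = -3969/4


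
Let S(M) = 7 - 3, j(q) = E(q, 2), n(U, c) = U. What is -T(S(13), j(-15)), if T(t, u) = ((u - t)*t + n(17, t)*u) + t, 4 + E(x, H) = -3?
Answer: 159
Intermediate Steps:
E(x, H) = -7 (E(x, H) = -4 - 3 = -7)
j(q) = -7
S(M) = 4
T(t, u) = t + 17*u + t*(u - t) (T(t, u) = ((u - t)*t + 17*u) + t = (t*(u - t) + 17*u) + t = (17*u + t*(u - t)) + t = t + 17*u + t*(u - t))
-T(S(13), j(-15)) = -(4 - 1*4**2 + 17*(-7) + 4*(-7)) = -(4 - 1*16 - 119 - 28) = -(4 - 16 - 119 - 28) = -1*(-159) = 159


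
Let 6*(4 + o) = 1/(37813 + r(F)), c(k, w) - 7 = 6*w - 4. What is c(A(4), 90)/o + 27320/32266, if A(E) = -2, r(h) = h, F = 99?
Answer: -10940748508/81100591 ≈ -134.90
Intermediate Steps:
c(k, w) = 3 + 6*w (c(k, w) = 7 + (6*w - 4) = 7 + (-4 + 6*w) = 3 + 6*w)
o = -909887/227472 (o = -4 + 1/(6*(37813 + 99)) = -4 + (⅙)/37912 = -4 + (⅙)*(1/37912) = -4 + 1/227472 = -909887/227472 ≈ -4.0000)
c(A(4), 90)/o + 27320/32266 = (3 + 6*90)/(-909887/227472) + 27320/32266 = (3 + 540)*(-227472/909887) + 27320*(1/32266) = 543*(-227472/909887) + 13660/16133 = -682416/5027 + 13660/16133 = -10940748508/81100591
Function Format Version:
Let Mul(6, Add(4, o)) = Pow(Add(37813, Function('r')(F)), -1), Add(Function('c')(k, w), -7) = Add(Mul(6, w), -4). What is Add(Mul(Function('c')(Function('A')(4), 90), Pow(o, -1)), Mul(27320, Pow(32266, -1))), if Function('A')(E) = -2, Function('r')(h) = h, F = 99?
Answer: Rational(-10940748508, 81100591) ≈ -134.90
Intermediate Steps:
Function('c')(k, w) = Add(3, Mul(6, w)) (Function('c')(k, w) = Add(7, Add(Mul(6, w), -4)) = Add(7, Add(-4, Mul(6, w))) = Add(3, Mul(6, w)))
o = Rational(-909887, 227472) (o = Add(-4, Mul(Rational(1, 6), Pow(Add(37813, 99), -1))) = Add(-4, Mul(Rational(1, 6), Pow(37912, -1))) = Add(-4, Mul(Rational(1, 6), Rational(1, 37912))) = Add(-4, Rational(1, 227472)) = Rational(-909887, 227472) ≈ -4.0000)
Add(Mul(Function('c')(Function('A')(4), 90), Pow(o, -1)), Mul(27320, Pow(32266, -1))) = Add(Mul(Add(3, Mul(6, 90)), Pow(Rational(-909887, 227472), -1)), Mul(27320, Pow(32266, -1))) = Add(Mul(Add(3, 540), Rational(-227472, 909887)), Mul(27320, Rational(1, 32266))) = Add(Mul(543, Rational(-227472, 909887)), Rational(13660, 16133)) = Add(Rational(-682416, 5027), Rational(13660, 16133)) = Rational(-10940748508, 81100591)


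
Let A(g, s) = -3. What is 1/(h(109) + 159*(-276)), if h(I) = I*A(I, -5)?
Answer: -1/44211 ≈ -2.2619e-5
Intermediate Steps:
h(I) = -3*I (h(I) = I*(-3) = -3*I)
1/(h(109) + 159*(-276)) = 1/(-3*109 + 159*(-276)) = 1/(-327 - 43884) = 1/(-44211) = -1/44211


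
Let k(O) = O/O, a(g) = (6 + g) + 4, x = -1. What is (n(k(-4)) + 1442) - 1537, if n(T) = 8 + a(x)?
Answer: -78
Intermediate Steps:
a(g) = 10 + g
k(O) = 1
n(T) = 17 (n(T) = 8 + (10 - 1) = 8 + 9 = 17)
(n(k(-4)) + 1442) - 1537 = (17 + 1442) - 1537 = 1459 - 1537 = -78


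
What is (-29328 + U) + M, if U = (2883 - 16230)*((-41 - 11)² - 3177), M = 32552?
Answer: 6316355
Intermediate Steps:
U = 6313131 (U = -13347*((-52)² - 3177) = -13347*(2704 - 3177) = -13347*(-473) = 6313131)
(-29328 + U) + M = (-29328 + 6313131) + 32552 = 6283803 + 32552 = 6316355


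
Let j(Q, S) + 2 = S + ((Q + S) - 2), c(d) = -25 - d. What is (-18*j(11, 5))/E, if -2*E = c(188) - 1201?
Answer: -306/707 ≈ -0.43281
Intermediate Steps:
E = 707 (E = -((-25 - 1*188) - 1201)/2 = -((-25 - 188) - 1201)/2 = -(-213 - 1201)/2 = -1/2*(-1414) = 707)
j(Q, S) = -4 + Q + 2*S (j(Q, S) = -2 + (S + ((Q + S) - 2)) = -2 + (S + (-2 + Q + S)) = -2 + (-2 + Q + 2*S) = -4 + Q + 2*S)
(-18*j(11, 5))/E = -18*(-4 + 11 + 2*5)/707 = -18*(-4 + 11 + 10)*(1/707) = -18*17*(1/707) = -306*1/707 = -306/707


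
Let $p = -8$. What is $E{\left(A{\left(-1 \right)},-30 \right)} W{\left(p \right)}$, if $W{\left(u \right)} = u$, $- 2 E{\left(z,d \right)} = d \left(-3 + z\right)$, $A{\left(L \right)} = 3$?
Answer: $0$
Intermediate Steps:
$E{\left(z,d \right)} = - \frac{d \left(-3 + z\right)}{2}$
$E{\left(A{\left(-1 \right)},-30 \right)} W{\left(p \right)} = \frac{1}{2} \left(-30\right) \left(3 - 3\right) \left(-8\right) = \frac{1}{2} \left(-30\right) 0 \left(-8\right) = 0 \left(-8\right) = 0$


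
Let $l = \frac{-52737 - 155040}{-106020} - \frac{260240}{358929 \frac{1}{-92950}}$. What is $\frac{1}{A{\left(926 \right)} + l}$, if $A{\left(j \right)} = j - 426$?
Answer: $\frac{222535980}{15109075073923} \approx 1.4729 \cdot 10^{-5}$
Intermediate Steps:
$A{\left(j \right)} = -426 + j$
$l = \frac{14997807083923}{222535980}$ ($l = \left(-52737 - 155040\right) \left(- \frac{1}{106020}\right) - \frac{260240}{358929 \left(- \frac{1}{92950}\right)} = \left(-207777\right) \left(- \frac{1}{106020}\right) - \frac{260240}{- \frac{358929}{92950}} = \frac{69259}{35340} - - \frac{24189308000}{358929} = \frac{69259}{35340} + \frac{24189308000}{358929} = \frac{14997807083923}{222535980} \approx 67395.0$)
$\frac{1}{A{\left(926 \right)} + l} = \frac{1}{\left(-426 + 926\right) + \frac{14997807083923}{222535980}} = \frac{1}{500 + \frac{14997807083923}{222535980}} = \frac{1}{\frac{15109075073923}{222535980}} = \frac{222535980}{15109075073923}$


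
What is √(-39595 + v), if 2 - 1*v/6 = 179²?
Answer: I*√231829 ≈ 481.49*I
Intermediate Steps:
v = -192234 (v = 12 - 6*179² = 12 - 6*32041 = 12 - 192246 = -192234)
√(-39595 + v) = √(-39595 - 192234) = √(-231829) = I*√231829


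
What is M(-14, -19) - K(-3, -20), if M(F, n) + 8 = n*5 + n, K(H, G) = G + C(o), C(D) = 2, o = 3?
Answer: -104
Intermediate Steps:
K(H, G) = 2 + G (K(H, G) = G + 2 = 2 + G)
M(F, n) = -8 + 6*n (M(F, n) = -8 + (n*5 + n) = -8 + (5*n + n) = -8 + 6*n)
M(-14, -19) - K(-3, -20) = (-8 + 6*(-19)) - (2 - 20) = (-8 - 114) - 1*(-18) = -122 + 18 = -104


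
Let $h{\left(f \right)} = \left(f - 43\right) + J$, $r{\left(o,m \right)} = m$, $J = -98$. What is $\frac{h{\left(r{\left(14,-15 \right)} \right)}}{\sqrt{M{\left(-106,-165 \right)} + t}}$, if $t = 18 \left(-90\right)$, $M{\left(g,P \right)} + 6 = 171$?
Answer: $\frac{52 i \sqrt{1455}}{485} \approx 4.0897 i$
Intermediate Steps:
$h{\left(f \right)} = -141 + f$ ($h{\left(f \right)} = \left(f - 43\right) - 98 = \left(-43 + f\right) - 98 = -141 + f$)
$M{\left(g,P \right)} = 165$ ($M{\left(g,P \right)} = -6 + 171 = 165$)
$t = -1620$
$\frac{h{\left(r{\left(14,-15 \right)} \right)}}{\sqrt{M{\left(-106,-165 \right)} + t}} = \frac{-141 - 15}{\sqrt{165 - 1620}} = - \frac{156}{\sqrt{-1455}} = - \frac{156}{i \sqrt{1455}} = - 156 \left(- \frac{i \sqrt{1455}}{1455}\right) = \frac{52 i \sqrt{1455}}{485}$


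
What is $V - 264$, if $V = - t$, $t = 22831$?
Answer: $-23095$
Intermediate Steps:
$V = -22831$ ($V = \left(-1\right) 22831 = -22831$)
$V - 264 = -22831 - 264 = -23095$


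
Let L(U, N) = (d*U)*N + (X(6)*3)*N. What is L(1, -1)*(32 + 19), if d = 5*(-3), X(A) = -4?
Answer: 1377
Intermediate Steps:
d = -15
L(U, N) = -12*N - 15*N*U (L(U, N) = (-15*U)*N + (-4*3)*N = -15*N*U - 12*N = -12*N - 15*N*U)
L(1, -1)*(32 + 19) = (3*(-1)*(-4 - 5*1))*(32 + 19) = (3*(-1)*(-4 - 5))*51 = (3*(-1)*(-9))*51 = 27*51 = 1377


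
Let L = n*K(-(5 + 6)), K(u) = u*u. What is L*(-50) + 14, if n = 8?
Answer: -48386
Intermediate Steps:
K(u) = u²
L = 968 (L = 8*(-(5 + 6))² = 8*(-1*11)² = 8*(-11)² = 8*121 = 968)
L*(-50) + 14 = 968*(-50) + 14 = -48400 + 14 = -48386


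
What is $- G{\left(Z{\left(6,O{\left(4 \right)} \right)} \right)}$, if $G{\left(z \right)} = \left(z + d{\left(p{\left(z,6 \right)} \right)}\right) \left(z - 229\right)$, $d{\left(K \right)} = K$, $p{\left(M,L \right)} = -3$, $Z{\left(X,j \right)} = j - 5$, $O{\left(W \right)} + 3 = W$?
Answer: $-1631$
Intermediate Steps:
$O{\left(W \right)} = -3 + W$
$Z{\left(X,j \right)} = -5 + j$ ($Z{\left(X,j \right)} = j - 5 = -5 + j$)
$G{\left(z \right)} = \left(-229 + z\right) \left(-3 + z\right)$ ($G{\left(z \right)} = \left(z - 3\right) \left(z - 229\right) = \left(-3 + z\right) \left(-229 + z\right) = \left(-229 + z\right) \left(-3 + z\right)$)
$- G{\left(Z{\left(6,O{\left(4 \right)} \right)} \right)} = - (687 + \left(-5 + \left(-3 + 4\right)\right)^{2} - 232 \left(-5 + \left(-3 + 4\right)\right)) = - (687 + \left(-5 + 1\right)^{2} - 232 \left(-5 + 1\right)) = - (687 + \left(-4\right)^{2} - -928) = - (687 + 16 + 928) = \left(-1\right) 1631 = -1631$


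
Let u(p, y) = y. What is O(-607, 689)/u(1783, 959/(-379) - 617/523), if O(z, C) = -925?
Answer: 7334029/29416 ≈ 249.32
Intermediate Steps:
O(-607, 689)/u(1783, 959/(-379) - 617/523) = -925/(959/(-379) - 617/523) = -925/(959*(-1/379) - 617*1/523) = -925/(-959/379 - 617/523) = -925/(-735400/198217) = -925*(-198217/735400) = 7334029/29416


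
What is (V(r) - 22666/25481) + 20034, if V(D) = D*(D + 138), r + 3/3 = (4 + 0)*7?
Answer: 623981543/25481 ≈ 24488.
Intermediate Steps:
r = 27 (r = -1 + (4 + 0)*7 = -1 + 4*7 = -1 + 28 = 27)
V(D) = D*(138 + D)
(V(r) - 22666/25481) + 20034 = (27*(138 + 27) - 22666/25481) + 20034 = (27*165 - 22666*1/25481) + 20034 = (4455 - 22666/25481) + 20034 = 113495189/25481 + 20034 = 623981543/25481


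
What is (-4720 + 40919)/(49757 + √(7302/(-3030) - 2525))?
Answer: 909582589715/1250259596087 - 36199*I*√644552710/1250259596087 ≈ 0.72752 - 0.00073506*I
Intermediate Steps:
(-4720 + 40919)/(49757 + √(7302/(-3030) - 2525)) = 36199/(49757 + √(7302*(-1/3030) - 2525)) = 36199/(49757 + √(-1217/505 - 2525)) = 36199/(49757 + √(-1276342/505)) = 36199/(49757 + I*√644552710/505)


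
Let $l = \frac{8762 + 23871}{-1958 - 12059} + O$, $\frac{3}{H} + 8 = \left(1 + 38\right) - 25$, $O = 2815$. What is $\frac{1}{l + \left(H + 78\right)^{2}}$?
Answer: $\frac{56068}{503205921} \approx 0.00011142$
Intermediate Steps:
$H = \frac{1}{2}$ ($H = \frac{3}{-8 + \left(\left(1 + 38\right) - 25\right)} = \frac{3}{-8 + \left(39 - 25\right)} = \frac{3}{-8 + 14} = \frac{3}{6} = 3 \cdot \frac{1}{6} = \frac{1}{2} \approx 0.5$)
$l = \frac{39425222}{14017}$ ($l = \frac{8762 + 23871}{-1958 - 12059} + 2815 = \frac{32633}{-14017} + 2815 = 32633 \left(- \frac{1}{14017}\right) + 2815 = - \frac{32633}{14017} + 2815 = \frac{39425222}{14017} \approx 2812.7$)
$\frac{1}{l + \left(H + 78\right)^{2}} = \frac{1}{\frac{39425222}{14017} + \left(\frac{1}{2} + 78\right)^{2}} = \frac{1}{\frac{39425222}{14017} + \left(\frac{157}{2}\right)^{2}} = \frac{1}{\frac{39425222}{14017} + \frac{24649}{4}} = \frac{1}{\frac{503205921}{56068}} = \frac{56068}{503205921}$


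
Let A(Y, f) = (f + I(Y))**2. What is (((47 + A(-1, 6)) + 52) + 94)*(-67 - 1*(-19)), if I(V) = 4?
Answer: -14064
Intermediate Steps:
A(Y, f) = (4 + f)**2 (A(Y, f) = (f + 4)**2 = (4 + f)**2)
(((47 + A(-1, 6)) + 52) + 94)*(-67 - 1*(-19)) = (((47 + (4 + 6)**2) + 52) + 94)*(-67 - 1*(-19)) = (((47 + 10**2) + 52) + 94)*(-67 + 19) = (((47 + 100) + 52) + 94)*(-48) = ((147 + 52) + 94)*(-48) = (199 + 94)*(-48) = 293*(-48) = -14064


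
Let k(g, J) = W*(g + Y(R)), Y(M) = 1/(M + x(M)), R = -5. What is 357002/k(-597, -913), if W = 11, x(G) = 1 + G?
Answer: -1606509/29557 ≈ -54.353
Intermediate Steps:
Y(M) = 1/(1 + 2*M) (Y(M) = 1/(M + (1 + M)) = 1/(1 + 2*M))
k(g, J) = -11/9 + 11*g (k(g, J) = 11*(g + 1/(1 + 2*(-5))) = 11*(g + 1/(1 - 10)) = 11*(g + 1/(-9)) = 11*(g - ⅑) = 11*(-⅑ + g) = -11/9 + 11*g)
357002/k(-597, -913) = 357002/(-11/9 + 11*(-597)) = 357002/(-11/9 - 6567) = 357002/(-59114/9) = 357002*(-9/59114) = -1606509/29557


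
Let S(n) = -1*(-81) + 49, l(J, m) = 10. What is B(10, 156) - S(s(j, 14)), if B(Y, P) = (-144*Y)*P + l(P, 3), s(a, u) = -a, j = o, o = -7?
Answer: -224760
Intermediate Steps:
j = -7
S(n) = 130 (S(n) = 81 + 49 = 130)
B(Y, P) = 10 - 144*P*Y (B(Y, P) = (-144*Y)*P + 10 = -144*P*Y + 10 = 10 - 144*P*Y)
B(10, 156) - S(s(j, 14)) = (10 - 144*156*10) - 1*130 = (10 - 224640) - 130 = -224630 - 130 = -224760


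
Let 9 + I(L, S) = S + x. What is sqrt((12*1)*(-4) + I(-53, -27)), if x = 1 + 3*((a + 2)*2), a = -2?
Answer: I*sqrt(83) ≈ 9.1104*I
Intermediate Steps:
x = 1 (x = 1 + 3*((-2 + 2)*2) = 1 + 3*(0*2) = 1 + 3*0 = 1 + 0 = 1)
I(L, S) = -8 + S (I(L, S) = -9 + (S + 1) = -9 + (1 + S) = -8 + S)
sqrt((12*1)*(-4) + I(-53, -27)) = sqrt((12*1)*(-4) + (-8 - 27)) = sqrt(12*(-4) - 35) = sqrt(-48 - 35) = sqrt(-83) = I*sqrt(83)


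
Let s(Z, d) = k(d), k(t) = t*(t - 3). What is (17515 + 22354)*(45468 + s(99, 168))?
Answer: 2917932372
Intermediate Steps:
k(t) = t*(-3 + t)
s(Z, d) = d*(-3 + d)
(17515 + 22354)*(45468 + s(99, 168)) = (17515 + 22354)*(45468 + 168*(-3 + 168)) = 39869*(45468 + 168*165) = 39869*(45468 + 27720) = 39869*73188 = 2917932372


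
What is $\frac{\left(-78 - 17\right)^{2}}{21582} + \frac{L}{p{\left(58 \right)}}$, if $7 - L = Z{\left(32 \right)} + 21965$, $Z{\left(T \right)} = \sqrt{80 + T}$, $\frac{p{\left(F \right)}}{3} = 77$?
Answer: $- \frac{14297357}{151074} - \frac{4 \sqrt{7}}{231} \approx -94.684$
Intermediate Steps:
$p{\left(F \right)} = 231$ ($p{\left(F \right)} = 3 \cdot 77 = 231$)
$L = -21958 - 4 \sqrt{7}$ ($L = 7 - \left(\sqrt{80 + 32} + 21965\right) = 7 - \left(\sqrt{112} + 21965\right) = 7 - \left(4 \sqrt{7} + 21965\right) = 7 - \left(21965 + 4 \sqrt{7}\right) = -21958 - 4 \sqrt{7} \approx -21969.0$)
$\frac{\left(-78 - 17\right)^{2}}{21582} + \frac{L}{p{\left(58 \right)}} = \frac{\left(-78 - 17\right)^{2}}{21582} + \frac{-21958 - 4 \sqrt{7}}{231} = \left(-95\right)^{2} \cdot \frac{1}{21582} + \left(-21958 - 4 \sqrt{7}\right) \frac{1}{231} = 9025 \cdot \frac{1}{21582} - \left(\frac{21958}{231} + \frac{4 \sqrt{7}}{231}\right) = \frac{9025}{21582} - \left(\frac{21958}{231} + \frac{4 \sqrt{7}}{231}\right) = - \frac{14297357}{151074} - \frac{4 \sqrt{7}}{231}$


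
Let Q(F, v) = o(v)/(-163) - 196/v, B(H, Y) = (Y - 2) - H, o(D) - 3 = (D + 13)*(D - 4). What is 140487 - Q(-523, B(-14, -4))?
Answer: 45806923/326 ≈ 1.4051e+5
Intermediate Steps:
o(D) = 3 + (-4 + D)*(13 + D) (o(D) = 3 + (D + 13)*(D - 4) = 3 + (13 + D)*(-4 + D) = 3 + (-4 + D)*(13 + D))
B(H, Y) = -2 + Y - H (B(H, Y) = (-2 + Y) - H = -2 + Y - H)
Q(F, v) = 49/163 - 196/v - 9*v/163 - v²/163 (Q(F, v) = (-49 + v² + 9*v)/(-163) - 196/v = (-49 + v² + 9*v)*(-1/163) - 196/v = (49/163 - 9*v/163 - v²/163) - 196/v = 49/163 - 196/v - 9*v/163 - v²/163)
140487 - Q(-523, B(-14, -4)) = 140487 - (-31948 + (-2 - 4 - 1*(-14))*(49 - (-2 - 4 - 1*(-14))² - 9*(-2 - 4 - 1*(-14))))/(163*(-2 - 4 - 1*(-14))) = 140487 - (-31948 + (-2 - 4 + 14)*(49 - (-2 - 4 + 14)² - 9*(-2 - 4 + 14)))/(163*(-2 - 4 + 14)) = 140487 - (-31948 + 8*(49 - 1*8² - 9*8))/(163*8) = 140487 - (-31948 + 8*(49 - 1*64 - 72))/(163*8) = 140487 - (-31948 + 8*(49 - 64 - 72))/(163*8) = 140487 - (-31948 + 8*(-87))/(163*8) = 140487 - (-31948 - 696)/(163*8) = 140487 - (-32644)/(163*8) = 140487 - 1*(-8161/326) = 140487 + 8161/326 = 45806923/326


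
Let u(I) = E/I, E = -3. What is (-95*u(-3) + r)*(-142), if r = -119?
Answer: 30388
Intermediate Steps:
u(I) = -3/I
(-95*u(-3) + r)*(-142) = (-(-285)/(-3) - 119)*(-142) = (-(-285)*(-1)/3 - 119)*(-142) = (-95*1 - 119)*(-142) = (-95 - 119)*(-142) = -214*(-142) = 30388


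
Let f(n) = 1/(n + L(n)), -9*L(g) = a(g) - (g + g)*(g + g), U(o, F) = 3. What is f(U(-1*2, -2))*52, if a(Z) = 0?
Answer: 52/7 ≈ 7.4286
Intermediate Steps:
L(g) = 4*g²/9 (L(g) = -(0 - (g + g)*(g + g))/9 = -(0 - 2*g*2*g)/9 = -(0 - 4*g²)/9 = -(-4)*g²/9 = 4*g²/9)
f(n) = 1/(n + 4*n²/9)
f(U(-1*2, -2))*52 = (9/(3*(9 + 4*3)))*52 = (9*(⅓)/(9 + 12))*52 = (9*(⅓)/21)*52 = (9*(⅓)*(1/21))*52 = (⅐)*52 = 52/7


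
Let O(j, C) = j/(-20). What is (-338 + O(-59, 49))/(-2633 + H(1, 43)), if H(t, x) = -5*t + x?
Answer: 6701/51900 ≈ 0.12911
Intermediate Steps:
O(j, C) = -j/20 (O(j, C) = j*(-1/20) = -j/20)
H(t, x) = x - 5*t
(-338 + O(-59, 49))/(-2633 + H(1, 43)) = (-338 - 1/20*(-59))/(-2633 + (43 - 5*1)) = (-338 + 59/20)/(-2633 + (43 - 5)) = -6701/(20*(-2633 + 38)) = -6701/20/(-2595) = -6701/20*(-1/2595) = 6701/51900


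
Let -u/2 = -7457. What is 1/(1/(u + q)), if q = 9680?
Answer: 24594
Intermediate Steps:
u = 14914 (u = -2*(-7457) = 14914)
1/(1/(u + q)) = 1/(1/(14914 + 9680)) = 1/(1/24594) = 24594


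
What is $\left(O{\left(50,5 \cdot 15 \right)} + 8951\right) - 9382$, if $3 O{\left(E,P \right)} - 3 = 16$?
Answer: $- \frac{1274}{3} \approx -424.67$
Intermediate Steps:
$O{\left(E,P \right)} = \frac{19}{3}$ ($O{\left(E,P \right)} = 1 + \frac{1}{3} \cdot 16 = 1 + \frac{16}{3} = \frac{19}{3}$)
$\left(O{\left(50,5 \cdot 15 \right)} + 8951\right) - 9382 = \left(\frac{19}{3} + 8951\right) - 9382 = \frac{26872}{3} - 9382 = - \frac{1274}{3}$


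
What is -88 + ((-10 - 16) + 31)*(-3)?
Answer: -103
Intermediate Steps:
-88 + ((-10 - 16) + 31)*(-3) = -88 + (-26 + 31)*(-3) = -88 + 5*(-3) = -88 - 15 = -103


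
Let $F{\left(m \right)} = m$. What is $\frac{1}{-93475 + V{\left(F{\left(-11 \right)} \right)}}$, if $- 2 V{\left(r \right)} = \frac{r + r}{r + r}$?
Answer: $- \frac{2}{186951} \approx -1.0698 \cdot 10^{-5}$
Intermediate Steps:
$V{\left(r \right)} = - \frac{1}{2}$ ($V{\left(r \right)} = - \frac{\left(r + r\right) \frac{1}{r + r}}{2} = - \frac{2 r \frac{1}{2 r}}{2} = \left(- \frac{1}{2}\right) 1 = - \frac{1}{2}$)
$\frac{1}{-93475 + V{\left(F{\left(-11 \right)} \right)}} = \frac{1}{-93475 - \frac{1}{2}} = \frac{1}{- \frac{186951}{2}} = - \frac{2}{186951}$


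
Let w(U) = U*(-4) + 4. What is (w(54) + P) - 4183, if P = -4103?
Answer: -8498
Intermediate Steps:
w(U) = 4 - 4*U (w(U) = -4*U + 4 = 4 - 4*U)
(w(54) + P) - 4183 = ((4 - 4*54) - 4103) - 4183 = ((4 - 216) - 4103) - 4183 = (-212 - 4103) - 4183 = -4315 - 4183 = -8498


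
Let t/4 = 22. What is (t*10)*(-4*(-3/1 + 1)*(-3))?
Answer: -21120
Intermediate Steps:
t = 88 (t = 4*22 = 88)
(t*10)*(-4*(-3/1 + 1)*(-3)) = (88*10)*(-4*(-3/1 + 1)*(-3)) = 880*(-4*(-3*1 + 1)*(-3)) = 880*(-4*(-3 + 1)*(-3)) = 880*(-4*(-2)*(-3)) = 880*(8*(-3)) = 880*(-24) = -21120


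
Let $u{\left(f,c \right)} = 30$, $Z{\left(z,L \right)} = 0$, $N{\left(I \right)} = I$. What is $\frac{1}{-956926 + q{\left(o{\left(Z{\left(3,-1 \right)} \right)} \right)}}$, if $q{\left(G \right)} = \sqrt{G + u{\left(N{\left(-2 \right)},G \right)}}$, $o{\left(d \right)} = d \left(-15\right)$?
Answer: $- \frac{478463}{457853684723} - \frac{\sqrt{30}}{915707369446} \approx -1.045 \cdot 10^{-6}$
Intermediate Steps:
$o{\left(d \right)} = - 15 d$
$q{\left(G \right)} = \sqrt{30 + G}$ ($q{\left(G \right)} = \sqrt{G + 30} = \sqrt{30 + G}$)
$\frac{1}{-956926 + q{\left(o{\left(Z{\left(3,-1 \right)} \right)} \right)}} = \frac{1}{-956926 + \sqrt{30 - 0}} = \frac{1}{-956926 + \sqrt{30 + 0}} = \frac{1}{-956926 + \sqrt{30}}$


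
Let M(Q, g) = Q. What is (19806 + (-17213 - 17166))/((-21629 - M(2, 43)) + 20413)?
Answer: 14573/1218 ≈ 11.965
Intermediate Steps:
(19806 + (-17213 - 17166))/((-21629 - M(2, 43)) + 20413) = (19806 + (-17213 - 17166))/((-21629 - 1*2) + 20413) = (19806 - 34379)/((-21629 - 2) + 20413) = -14573/(-21631 + 20413) = -14573/(-1218) = -14573*(-1/1218) = 14573/1218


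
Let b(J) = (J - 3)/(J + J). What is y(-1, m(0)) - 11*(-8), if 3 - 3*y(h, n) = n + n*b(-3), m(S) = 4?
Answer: 259/3 ≈ 86.333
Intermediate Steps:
b(J) = (-3 + J)/(2*J) (b(J) = (-3 + J)/((2*J)) = (-3 + J)*(1/(2*J)) = (-3 + J)/(2*J))
y(h, n) = 1 - 2*n/3 (y(h, n) = 1 - (n + n*((1/2)*(-3 - 3)/(-3)))/3 = 1 - (n + n*((1/2)*(-1/3)*(-6)))/3 = 1 - (n + n*1)/3 = 1 - (n + n)/3 = 1 - 2*n/3)
y(-1, m(0)) - 11*(-8) = (1 - 2/3*4) - 11*(-8) = (1 - 8/3) + 88 = -5/3 + 88 = 259/3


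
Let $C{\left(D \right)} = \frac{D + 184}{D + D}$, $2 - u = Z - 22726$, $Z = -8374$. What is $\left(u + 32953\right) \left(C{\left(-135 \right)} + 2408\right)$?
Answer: $\frac{8328572021}{54} \approx 1.5423 \cdot 10^{8}$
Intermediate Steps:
$u = 31102$ ($u = 2 - \left(-8374 - 22726\right) = 2 - -31100 = 2 + 31100 = 31102$)
$C{\left(D \right)} = \frac{184 + D}{2 D}$
$\left(u + 32953\right) \left(C{\left(-135 \right)} + 2408\right) = \left(31102 + 32953\right) \left(\frac{184 - 135}{2 \left(-135\right)} + 2408\right) = 64055 \left(\frac{1}{2} \left(- \frac{1}{135}\right) 49 + 2408\right) = 64055 \left(- \frac{49}{270} + 2408\right) = 64055 \cdot \frac{650111}{270} = \frac{8328572021}{54}$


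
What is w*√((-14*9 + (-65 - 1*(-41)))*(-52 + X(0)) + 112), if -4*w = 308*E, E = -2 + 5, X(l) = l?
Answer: -462*√1978 ≈ -20547.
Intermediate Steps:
E = 3
w = -231 (w = -77*3 = -¼*924 = -231)
w*√((-14*9 + (-65 - 1*(-41)))*(-52 + X(0)) + 112) = -231*√((-14*9 + (-65 - 1*(-41)))*(-52 + 0) + 112) = -231*√((-126 + (-65 + 41))*(-52) + 112) = -231*√((-126 - 24)*(-52) + 112) = -231*√(-150*(-52) + 112) = -231*√(7800 + 112) = -462*√1978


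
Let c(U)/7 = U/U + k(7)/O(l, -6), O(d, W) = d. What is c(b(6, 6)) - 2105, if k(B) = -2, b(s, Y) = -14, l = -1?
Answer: -2084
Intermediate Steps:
c(U) = 21 (c(U) = 7*(U/U - 2/(-1)) = 7*(1 - 2*(-1)) = 7*(1 + 2) = 7*3 = 21)
c(b(6, 6)) - 2105 = 21 - 2105 = -2084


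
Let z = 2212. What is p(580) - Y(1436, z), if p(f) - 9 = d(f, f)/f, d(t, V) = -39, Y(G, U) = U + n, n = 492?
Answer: -1563139/580 ≈ -2695.1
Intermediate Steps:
Y(G, U) = 492 + U (Y(G, U) = U + 492 = 492 + U)
p(f) = 9 - 39/f
p(580) - Y(1436, z) = (9 - 39/580) - (492 + 2212) = (9 - 39*1/580) - 1*2704 = (9 - 39/580) - 2704 = 5181/580 - 2704 = -1563139/580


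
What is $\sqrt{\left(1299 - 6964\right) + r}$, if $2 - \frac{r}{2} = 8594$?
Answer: $i \sqrt{22849} \approx 151.16 i$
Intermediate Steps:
$r = -17184$ ($r = 4 - 17188 = -17184$)
$\sqrt{\left(1299 - 6964\right) + r} = \sqrt{\left(1299 - 6964\right) - 17184} = \sqrt{-5665 - 17184} = \sqrt{-22849} = i \sqrt{22849}$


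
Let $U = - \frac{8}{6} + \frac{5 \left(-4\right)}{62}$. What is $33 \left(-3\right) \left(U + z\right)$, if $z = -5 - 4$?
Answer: $\frac{32703}{31} \approx 1054.9$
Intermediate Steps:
$z = -9$ ($z = -5 - 4 = -9$)
$U = - \frac{154}{93}$ ($U = \left(-8\right) \frac{1}{6} - \frac{10}{31} = - \frac{4}{3} - \frac{10}{31} = - \frac{154}{93} \approx -1.6559$)
$33 \left(-3\right) \left(U + z\right) = 33 \left(-3\right) \left(- \frac{154}{93} - 9\right) = \left(-99\right) \left(- \frac{991}{93}\right) = \frac{32703}{31}$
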